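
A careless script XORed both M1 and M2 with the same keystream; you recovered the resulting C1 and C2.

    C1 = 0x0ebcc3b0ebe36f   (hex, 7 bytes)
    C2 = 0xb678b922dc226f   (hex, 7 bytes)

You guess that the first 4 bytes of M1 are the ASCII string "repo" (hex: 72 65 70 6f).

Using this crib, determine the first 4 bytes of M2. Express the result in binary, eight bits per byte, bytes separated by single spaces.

First, C1 ⊕ C2 = (M1 ⊕ K) ⊕ (M2 ⊕ K) = M1 ⊕ M2, so the key drops out. Then M2 = (M1 ⊕ M2) ⊕ M1 over the first 4 bytes.
byte 0: (0e ⊕ b6) ⊕ 72 = b8 ⊕ 72 = ca
byte 1: (bc ⊕ 78) ⊕ 65 = c4 ⊕ 65 = a1
byte 2: (c3 ⊕ b9) ⊕ 70 = 7a ⊕ 70 = 0a
byte 3: (b0 ⊕ 22) ⊕ 6f = 92 ⊕ 6f = fd

11001010 10100001 00001010 11111101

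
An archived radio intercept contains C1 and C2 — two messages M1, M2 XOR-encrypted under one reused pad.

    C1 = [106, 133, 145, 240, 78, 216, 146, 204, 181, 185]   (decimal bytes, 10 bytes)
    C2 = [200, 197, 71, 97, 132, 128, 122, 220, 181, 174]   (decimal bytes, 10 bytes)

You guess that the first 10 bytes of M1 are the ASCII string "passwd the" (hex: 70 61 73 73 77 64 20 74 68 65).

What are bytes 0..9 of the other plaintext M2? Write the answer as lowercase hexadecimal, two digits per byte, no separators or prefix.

d221a5e2bd3cc8646872

First, C1 ⊕ C2 = (M1 ⊕ K) ⊕ (M2 ⊕ K) = M1 ⊕ M2, so the key drops out. Then M2 = (M1 ⊕ M2) ⊕ M1 over the first 10 bytes.
byte 0: (6a ^ c8) ^ 70 = a2 ^ 70 = d2
byte 1: (85 ^ c5) ^ 61 = 40 ^ 61 = 21
byte 2: (91 ^ 47) ^ 73 = d6 ^ 73 = a5
byte 3: (f0 ^ 61) ^ 73 = 91 ^ 73 = e2
byte 4: (4e ^ 84) ^ 77 = ca ^ 77 = bd
byte 5: (d8 ^ 80) ^ 64 = 58 ^ 64 = 3c
byte 6: (92 ^ 7a) ^ 20 = e8 ^ 20 = c8
byte 7: (cc ^ dc) ^ 74 = 10 ^ 74 = 64
byte 8: (b5 ^ b5) ^ 68 = 00 ^ 68 = 68
byte 9: (b9 ^ ae) ^ 65 = 17 ^ 65 = 72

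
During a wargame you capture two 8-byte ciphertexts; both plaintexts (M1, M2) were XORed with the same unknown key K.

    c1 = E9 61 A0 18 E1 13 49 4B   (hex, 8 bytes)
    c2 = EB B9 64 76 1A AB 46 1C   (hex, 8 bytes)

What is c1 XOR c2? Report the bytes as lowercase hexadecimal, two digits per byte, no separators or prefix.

02d8c46efbb80f57

c1 ⊕ c2 = (M1 ⊕ K) ⊕ (M2 ⊕ K) = M1 ⊕ M2 — the shared key cancels under XOR.
byte 0: e9 ⊕ eb = 02
byte 1: 61 ⊕ b9 = d8
byte 2: a0 ⊕ 64 = c4
byte 3: 18 ⊕ 76 = 6e
byte 4: e1 ⊕ 1a = fb
byte 5: 13 ⊕ ab = b8
byte 6: 49 ⊕ 46 = 0f
byte 7: 4b ⊕ 1c = 57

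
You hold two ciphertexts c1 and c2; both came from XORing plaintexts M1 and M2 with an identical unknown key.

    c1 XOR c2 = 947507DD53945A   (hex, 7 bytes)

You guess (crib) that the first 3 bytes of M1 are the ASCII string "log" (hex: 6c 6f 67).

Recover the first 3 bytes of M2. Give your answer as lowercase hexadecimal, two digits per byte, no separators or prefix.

f81a60

Since c1 ⊕ c2 = M1 ⊕ M2, XORing with the guessed M1 bytes yields the corresponding M2 bytes: M2 = (c1 ⊕ c2) ⊕ M1.
148 ⊕ 108 = 248
117 ⊕ 111 =  26
  7 ⊕ 103 =  96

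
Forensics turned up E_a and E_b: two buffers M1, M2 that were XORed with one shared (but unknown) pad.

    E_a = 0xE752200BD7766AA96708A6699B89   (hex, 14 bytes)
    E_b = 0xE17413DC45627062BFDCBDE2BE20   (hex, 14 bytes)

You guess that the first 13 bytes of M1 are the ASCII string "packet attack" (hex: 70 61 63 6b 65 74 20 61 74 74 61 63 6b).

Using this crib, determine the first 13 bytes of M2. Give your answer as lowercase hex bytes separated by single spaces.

First, E_a ⊕ E_b = (M1 ⊕ K) ⊕ (M2 ⊕ K) = M1 ⊕ M2, so the key drops out. Then M2 = (M1 ⊕ M2) ⊕ M1 over the first 13 bytes.
byte 0: (e7 ^ e1) ^ 70 = 06 ^ 70 = 76
byte 1: (52 ^ 74) ^ 61 = 26 ^ 61 = 47
byte 2: (20 ^ 13) ^ 63 = 33 ^ 63 = 50
byte 3: (0b ^ dc) ^ 6b = d7 ^ 6b = bc
byte 4: (d7 ^ 45) ^ 65 = 92 ^ 65 = f7
byte 5: (76 ^ 62) ^ 74 = 14 ^ 74 = 60
byte 6: (6a ^ 70) ^ 20 = 1a ^ 20 = 3a
byte 7: (a9 ^ 62) ^ 61 = cb ^ 61 = aa
byte 8: (67 ^ bf) ^ 74 = d8 ^ 74 = ac
byte 9: (08 ^ dc) ^ 74 = d4 ^ 74 = a0
byte 10: (a6 ^ bd) ^ 61 = 1b ^ 61 = 7a
byte 11: (69 ^ e2) ^ 63 = 8b ^ 63 = e8
byte 12: (9b ^ be) ^ 6b = 25 ^ 6b = 4e

76 47 50 bc f7 60 3a aa ac a0 7a e8 4e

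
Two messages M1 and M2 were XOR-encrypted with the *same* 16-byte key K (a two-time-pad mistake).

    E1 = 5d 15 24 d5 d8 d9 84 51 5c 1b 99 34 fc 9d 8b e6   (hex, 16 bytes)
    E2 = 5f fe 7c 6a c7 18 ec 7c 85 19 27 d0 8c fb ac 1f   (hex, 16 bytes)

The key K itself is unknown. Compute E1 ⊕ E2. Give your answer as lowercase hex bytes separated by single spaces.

E1 ⊕ E2 = (M1 ⊕ K) ⊕ (M2 ⊕ K) = M1 ⊕ M2 — the shared key cancels under XOR.
byte 0: 5d ^ 5f = 02
byte 1: 15 ^ fe = eb
byte 2: 24 ^ 7c = 58
byte 3: d5 ^ 6a = bf
byte 4: d8 ^ c7 = 1f
byte 5: d9 ^ 18 = c1
byte 6: 84 ^ ec = 68
byte 7: 51 ^ 7c = 2d
byte 8: 5c ^ 85 = d9
byte 9: 1b ^ 19 = 02
byte 10: 99 ^ 27 = be
byte 11: 34 ^ d0 = e4
byte 12: fc ^ 8c = 70
byte 13: 9d ^ fb = 66
byte 14: 8b ^ ac = 27
byte 15: e6 ^ 1f = f9

02 eb 58 bf 1f c1 68 2d d9 02 be e4 70 66 27 f9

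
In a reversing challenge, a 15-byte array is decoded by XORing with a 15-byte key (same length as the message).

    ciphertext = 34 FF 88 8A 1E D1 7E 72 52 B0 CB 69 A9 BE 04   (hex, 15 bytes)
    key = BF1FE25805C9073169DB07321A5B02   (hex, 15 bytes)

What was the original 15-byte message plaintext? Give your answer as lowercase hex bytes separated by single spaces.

XOR is its own inverse, so applying the key byte-wise gives the result directly.
byte 0: 34 ^ bf = 8b
byte 1: ff ^ 1f = e0
byte 2: 88 ^ e2 = 6a
byte 3: 8a ^ 58 = d2
byte 4: 1e ^ 05 = 1b
byte 5: d1 ^ c9 = 18
byte 6: 7e ^ 07 = 79
byte 7: 72 ^ 31 = 43
byte 8: 52 ^ 69 = 3b
byte 9: b0 ^ db = 6b
byte 10: cb ^ 07 = cc
byte 11: 69 ^ 32 = 5b
byte 12: a9 ^ 1a = b3
byte 13: be ^ 5b = e5
byte 14: 04 ^ 02 = 06

8b e0 6a d2 1b 18 79 43 3b 6b cc 5b b3 e5 06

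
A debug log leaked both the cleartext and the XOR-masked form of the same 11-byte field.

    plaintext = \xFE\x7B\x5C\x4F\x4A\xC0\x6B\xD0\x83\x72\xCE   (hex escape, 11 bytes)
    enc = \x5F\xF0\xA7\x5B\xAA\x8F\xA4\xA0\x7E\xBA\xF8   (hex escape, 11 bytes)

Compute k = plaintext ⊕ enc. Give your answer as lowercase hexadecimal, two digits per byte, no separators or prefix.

Since enc = plaintext ⊕ k, XORing both sides with plaintext gives k = plaintext ⊕ enc.
254 ^  95 = 161
123 ^ 240 = 139
 92 ^ 167 = 251
 79 ^  91 =  20
 74 ^ 170 = 224
192 ^ 143 =  79
107 ^ 164 = 207
208 ^ 160 = 112
131 ^ 126 = 253
114 ^ 186 = 200
206 ^ 248 =  54

a18bfb14e04fcf70fdc836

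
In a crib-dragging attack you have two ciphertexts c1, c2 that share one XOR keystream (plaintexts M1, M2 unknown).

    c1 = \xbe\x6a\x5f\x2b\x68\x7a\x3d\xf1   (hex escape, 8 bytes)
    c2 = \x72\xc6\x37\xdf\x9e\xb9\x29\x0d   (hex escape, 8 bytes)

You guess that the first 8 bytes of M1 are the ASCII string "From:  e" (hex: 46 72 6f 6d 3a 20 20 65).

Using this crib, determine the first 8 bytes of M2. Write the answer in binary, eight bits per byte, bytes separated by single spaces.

First, c1 ⊕ c2 = (M1 ⊕ K) ⊕ (M2 ⊕ K) = M1 ⊕ M2, so the key drops out. Then M2 = (M1 ⊕ M2) ⊕ M1 over the first 8 bytes.
byte 0: (be XOR 72) XOR 46 = cc XOR 46 = 8a
byte 1: (6a XOR c6) XOR 72 = ac XOR 72 = de
byte 2: (5f XOR 37) XOR 6f = 68 XOR 6f = 07
byte 3: (2b XOR df) XOR 6d = f4 XOR 6d = 99
byte 4: (68 XOR 9e) XOR 3a = f6 XOR 3a = cc
byte 5: (7a XOR b9) XOR 20 = c3 XOR 20 = e3
byte 6: (3d XOR 29) XOR 20 = 14 XOR 20 = 34
byte 7: (f1 XOR 0d) XOR 65 = fc XOR 65 = 99

10001010 11011110 00000111 10011001 11001100 11100011 00110100 10011001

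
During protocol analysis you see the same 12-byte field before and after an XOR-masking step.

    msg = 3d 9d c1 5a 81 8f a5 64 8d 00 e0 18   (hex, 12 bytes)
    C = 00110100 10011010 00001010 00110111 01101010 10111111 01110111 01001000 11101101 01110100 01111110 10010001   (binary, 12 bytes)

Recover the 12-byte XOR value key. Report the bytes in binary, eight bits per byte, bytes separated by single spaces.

Since C = msg ⊕ key, XORing both sides with msg gives key = msg ⊕ C.
3d XOR 34 = 09
9d XOR 9a = 07
c1 XOR 0a = cb
5a XOR 37 = 6d
81 XOR 6a = eb
8f XOR bf = 30
a5 XOR 77 = d2
64 XOR 48 = 2c
8d XOR ed = 60
00 XOR 74 = 74
e0 XOR 7e = 9e
18 XOR 91 = 89

00001001 00000111 11001011 01101101 11101011 00110000 11010010 00101100 01100000 01110100 10011110 10001001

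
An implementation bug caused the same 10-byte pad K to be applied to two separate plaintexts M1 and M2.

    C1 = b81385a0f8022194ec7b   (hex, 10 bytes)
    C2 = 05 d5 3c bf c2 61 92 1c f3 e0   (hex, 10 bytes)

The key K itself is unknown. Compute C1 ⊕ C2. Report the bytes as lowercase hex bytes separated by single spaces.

C1 ⊕ C2 = (M1 ⊕ K) ⊕ (M2 ⊕ K) = M1 ⊕ M2 — the shared key cancels under XOR.
10111000 XOR 00000101 = 10111101
00010011 XOR 11010101 = 11000110
10000101 XOR 00111100 = 10111001
10100000 XOR 10111111 = 00011111
11111000 XOR 11000010 = 00111010
00000010 XOR 01100001 = 01100011
00100001 XOR 10010010 = 10110011
10010100 XOR 00011100 = 10001000
11101100 XOR 11110011 = 00011111
01111011 XOR 11100000 = 10011011

bd c6 b9 1f 3a 63 b3 88 1f 9b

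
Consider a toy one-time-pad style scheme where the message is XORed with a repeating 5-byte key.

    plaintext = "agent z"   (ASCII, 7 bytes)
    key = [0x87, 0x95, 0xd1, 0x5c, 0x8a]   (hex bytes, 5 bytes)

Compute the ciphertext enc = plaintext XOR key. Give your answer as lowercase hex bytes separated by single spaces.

e6 f2 b4 32 fe a7 ef

The 5-byte key repeats, so the effective keystream is 87 95 d1 5c 8a 87 95.
byte 0: 61 ^ 87 = e6
byte 1: 67 ^ 95 = f2
byte 2: 65 ^ d1 = b4
byte 3: 6e ^ 5c = 32
byte 4: 74 ^ 8a = fe
byte 5: 20 ^ 87 = a7
byte 6: 7a ^ 95 = ef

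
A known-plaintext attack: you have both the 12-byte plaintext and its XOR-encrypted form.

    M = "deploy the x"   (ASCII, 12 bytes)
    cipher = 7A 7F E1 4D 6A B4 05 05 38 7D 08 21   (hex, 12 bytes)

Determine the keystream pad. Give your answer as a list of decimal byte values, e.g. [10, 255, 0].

Since cipher = M ⊕ pad, XORing both sides with M gives pad = M ⊕ cipher.
64 ⊕ 7a = 1e
65 ⊕ 7f = 1a
70 ⊕ e1 = 91
6c ⊕ 4d = 21
6f ⊕ 6a = 05
79 ⊕ b4 = cd
20 ⊕ 05 = 25
74 ⊕ 05 = 71
68 ⊕ 38 = 50
65 ⊕ 7d = 18
20 ⊕ 08 = 28
78 ⊕ 21 = 59

[30, 26, 145, 33, 5, 205, 37, 113, 80, 24, 40, 89]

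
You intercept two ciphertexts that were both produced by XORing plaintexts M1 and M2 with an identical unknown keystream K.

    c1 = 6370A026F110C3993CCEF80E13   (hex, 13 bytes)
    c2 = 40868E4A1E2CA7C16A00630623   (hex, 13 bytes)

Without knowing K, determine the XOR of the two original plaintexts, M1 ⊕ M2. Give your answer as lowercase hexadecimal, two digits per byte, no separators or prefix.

c1 ⊕ c2 = (M1 ⊕ K) ⊕ (M2 ⊕ K) = M1 ⊕ M2 — the shared key cancels under XOR.
63 ⊕ 40 = 23
70 ⊕ 86 = f6
a0 ⊕ 8e = 2e
26 ⊕ 4a = 6c
f1 ⊕ 1e = ef
10 ⊕ 2c = 3c
c3 ⊕ a7 = 64
99 ⊕ c1 = 58
3c ⊕ 6a = 56
ce ⊕ 00 = ce
f8 ⊕ 63 = 9b
0e ⊕ 06 = 08
13 ⊕ 23 = 30

23f62e6cef3c645856ce9b0830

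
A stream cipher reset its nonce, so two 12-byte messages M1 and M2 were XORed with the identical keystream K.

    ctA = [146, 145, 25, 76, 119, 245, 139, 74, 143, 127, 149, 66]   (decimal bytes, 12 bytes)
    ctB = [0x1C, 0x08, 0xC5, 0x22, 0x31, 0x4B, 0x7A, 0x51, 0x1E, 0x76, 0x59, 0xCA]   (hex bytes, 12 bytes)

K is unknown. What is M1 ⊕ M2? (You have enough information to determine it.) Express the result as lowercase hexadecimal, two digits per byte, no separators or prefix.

ctA ⊕ ctB = (M1 ⊕ K) ⊕ (M2 ⊕ K) = M1 ⊕ M2 — the shared key cancels under XOR.
146 ⊕  28 = 142
145 ⊕   8 = 153
 25 ⊕ 197 = 220
 76 ⊕  34 = 110
119 ⊕  49 =  70
245 ⊕  75 = 190
139 ⊕ 122 = 241
 74 ⊕  81 =  27
143 ⊕  30 = 145
127 ⊕ 118 =   9
149 ⊕  89 = 204
 66 ⊕ 202 = 136

8e99dc6e46bef11b9109cc88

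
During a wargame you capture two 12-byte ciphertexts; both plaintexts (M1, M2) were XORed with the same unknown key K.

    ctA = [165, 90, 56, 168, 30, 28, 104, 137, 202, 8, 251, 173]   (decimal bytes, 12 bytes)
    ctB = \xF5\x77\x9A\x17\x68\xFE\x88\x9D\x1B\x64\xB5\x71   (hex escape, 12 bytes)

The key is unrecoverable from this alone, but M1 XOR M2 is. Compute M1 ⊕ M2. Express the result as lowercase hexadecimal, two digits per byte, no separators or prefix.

ctA ⊕ ctB = (M1 ⊕ K) ⊕ (M2 ⊕ K) = M1 ⊕ M2 — the shared key cancels under XOR.
byte 0: a5 XOR f5 = 50
byte 1: 5a XOR 77 = 2d
byte 2: 38 XOR 9a = a2
byte 3: a8 XOR 17 = bf
byte 4: 1e XOR 68 = 76
byte 5: 1c XOR fe = e2
byte 6: 68 XOR 88 = e0
byte 7: 89 XOR 9d = 14
byte 8: ca XOR 1b = d1
byte 9: 08 XOR 64 = 6c
byte 10: fb XOR b5 = 4e
byte 11: ad XOR 71 = dc

502da2bf76e2e014d16c4edc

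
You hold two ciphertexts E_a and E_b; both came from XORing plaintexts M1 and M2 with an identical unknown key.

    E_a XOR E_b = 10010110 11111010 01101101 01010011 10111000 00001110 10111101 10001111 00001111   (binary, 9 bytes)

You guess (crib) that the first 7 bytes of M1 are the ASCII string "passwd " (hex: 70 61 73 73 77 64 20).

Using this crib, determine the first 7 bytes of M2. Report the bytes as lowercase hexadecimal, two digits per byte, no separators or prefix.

e69b1e20cf6a9d

Since E_a ⊕ E_b = M1 ⊕ M2, XORing with the guessed M1 bytes yields the corresponding M2 bytes: M2 = (E_a ⊕ E_b) ⊕ M1.
byte 0: 96 XOR 70 = e6
byte 1: fa XOR 61 = 9b
byte 2: 6d XOR 73 = 1e
byte 3: 53 XOR 73 = 20
byte 4: b8 XOR 77 = cf
byte 5: 0e XOR 64 = 6a
byte 6: bd XOR 20 = 9d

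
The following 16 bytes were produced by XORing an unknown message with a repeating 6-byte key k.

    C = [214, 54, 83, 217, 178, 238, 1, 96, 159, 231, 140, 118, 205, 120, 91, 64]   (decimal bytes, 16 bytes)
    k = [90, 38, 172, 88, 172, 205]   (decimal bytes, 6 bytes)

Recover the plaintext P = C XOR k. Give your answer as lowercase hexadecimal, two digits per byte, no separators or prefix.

8c10ff811e235b4633bf20bb975ef718

The 6-byte key repeats, so the effective keystream is 5a 26 ac 58 ac cd 5a 26 ac 58 ac cd 5a 26 ac 58.
byte 0: d6 xor 5a = 8c
byte 1: 36 xor 26 = 10
byte 2: 53 xor ac = ff
byte 3: d9 xor 58 = 81
byte 4: b2 xor ac = 1e
byte 5: ee xor cd = 23
byte 6: 01 xor 5a = 5b
byte 7: 60 xor 26 = 46
byte 8: 9f xor ac = 33
byte 9: e7 xor 58 = bf
byte 10: 8c xor ac = 20
byte 11: 76 xor cd = bb
byte 12: cd xor 5a = 97
byte 13: 78 xor 26 = 5e
byte 14: 5b xor ac = f7
byte 15: 40 xor 58 = 18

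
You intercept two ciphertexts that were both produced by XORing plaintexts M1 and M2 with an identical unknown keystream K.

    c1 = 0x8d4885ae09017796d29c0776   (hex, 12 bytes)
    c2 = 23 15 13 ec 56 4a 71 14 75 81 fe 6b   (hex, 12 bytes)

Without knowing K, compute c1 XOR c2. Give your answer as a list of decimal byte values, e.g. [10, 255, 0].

c1 ⊕ c2 = (M1 ⊕ K) ⊕ (M2 ⊕ K) = M1 ⊕ M2 — the shared key cancels under XOR.
byte 0: 8d XOR 23 = ae
byte 1: 48 XOR 15 = 5d
byte 2: 85 XOR 13 = 96
byte 3: ae XOR ec = 42
byte 4: 09 XOR 56 = 5f
byte 5: 01 XOR 4a = 4b
byte 6: 77 XOR 71 = 06
byte 7: 96 XOR 14 = 82
byte 8: d2 XOR 75 = a7
byte 9: 9c XOR 81 = 1d
byte 10: 07 XOR fe = f9
byte 11: 76 XOR 6b = 1d

[174, 93, 150, 66, 95, 75, 6, 130, 167, 29, 249, 29]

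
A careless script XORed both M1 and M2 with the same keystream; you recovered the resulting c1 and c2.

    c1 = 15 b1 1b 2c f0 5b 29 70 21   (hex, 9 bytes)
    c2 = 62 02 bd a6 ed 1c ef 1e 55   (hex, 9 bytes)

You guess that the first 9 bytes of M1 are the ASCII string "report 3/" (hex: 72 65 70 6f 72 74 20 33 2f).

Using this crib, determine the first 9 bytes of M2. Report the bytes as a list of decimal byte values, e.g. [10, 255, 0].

[5, 214, 214, 229, 111, 51, 230, 93, 91]

First, c1 ⊕ c2 = (M1 ⊕ K) ⊕ (M2 ⊕ K) = M1 ⊕ M2, so the key drops out. Then M2 = (M1 ⊕ M2) ⊕ M1 over the first 9 bytes.
byte 0: (15 ⊕ 62) ⊕ 72 = 77 ⊕ 72 = 05
byte 1: (b1 ⊕ 02) ⊕ 65 = b3 ⊕ 65 = d6
byte 2: (1b ⊕ bd) ⊕ 70 = a6 ⊕ 70 = d6
byte 3: (2c ⊕ a6) ⊕ 6f = 8a ⊕ 6f = e5
byte 4: (f0 ⊕ ed) ⊕ 72 = 1d ⊕ 72 = 6f
byte 5: (5b ⊕ 1c) ⊕ 74 = 47 ⊕ 74 = 33
byte 6: (29 ⊕ ef) ⊕ 20 = c6 ⊕ 20 = e6
byte 7: (70 ⊕ 1e) ⊕ 33 = 6e ⊕ 33 = 5d
byte 8: (21 ⊕ 55) ⊕ 2f = 74 ⊕ 2f = 5b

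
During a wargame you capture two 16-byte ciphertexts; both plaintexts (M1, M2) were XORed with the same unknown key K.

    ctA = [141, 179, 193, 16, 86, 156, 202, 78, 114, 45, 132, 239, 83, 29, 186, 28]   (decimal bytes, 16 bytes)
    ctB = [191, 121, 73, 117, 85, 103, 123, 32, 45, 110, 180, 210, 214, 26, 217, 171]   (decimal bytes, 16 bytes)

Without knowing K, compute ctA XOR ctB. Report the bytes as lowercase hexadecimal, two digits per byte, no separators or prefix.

ctA ⊕ ctB = (M1 ⊕ K) ⊕ (M2 ⊕ K) = M1 ⊕ M2 — the shared key cancels under XOR.
byte 0: 141 xor 191 =  50
byte 1: 179 xor 121 = 202
byte 2: 193 xor  73 = 136
byte 3:  16 xor 117 = 101
byte 4:  86 xor  85 =   3
byte 5: 156 xor 103 = 251
byte 6: 202 xor 123 = 177
byte 7:  78 xor  32 = 110
byte 8: 114 xor  45 =  95
byte 9:  45 xor 110 =  67
byte 10: 132 xor 180 =  48
byte 11: 239 xor 210 =  61
byte 12:  83 xor 214 = 133
byte 13:  29 xor  26 =   7
byte 14: 186 xor 217 =  99
byte 15:  28 xor 171 = 183

32ca886503fbb16e5f43303d850763b7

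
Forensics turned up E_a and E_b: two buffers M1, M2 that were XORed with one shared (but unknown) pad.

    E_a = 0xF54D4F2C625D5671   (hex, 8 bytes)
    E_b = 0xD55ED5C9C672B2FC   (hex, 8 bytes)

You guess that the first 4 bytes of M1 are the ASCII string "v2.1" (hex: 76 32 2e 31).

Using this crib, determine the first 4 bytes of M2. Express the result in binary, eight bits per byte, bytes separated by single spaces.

01010110 00100001 10110100 11010100

First, E_a ⊕ E_b = (M1 ⊕ K) ⊕ (M2 ⊕ K) = M1 ⊕ M2, so the key drops out. Then M2 = (M1 ⊕ M2) ⊕ M1 over the first 4 bytes.
byte 0: (f5 XOR d5) XOR 76 = 20 XOR 76 = 56
byte 1: (4d XOR 5e) XOR 32 = 13 XOR 32 = 21
byte 2: (4f XOR d5) XOR 2e = 9a XOR 2e = b4
byte 3: (2c XOR c9) XOR 31 = e5 XOR 31 = d4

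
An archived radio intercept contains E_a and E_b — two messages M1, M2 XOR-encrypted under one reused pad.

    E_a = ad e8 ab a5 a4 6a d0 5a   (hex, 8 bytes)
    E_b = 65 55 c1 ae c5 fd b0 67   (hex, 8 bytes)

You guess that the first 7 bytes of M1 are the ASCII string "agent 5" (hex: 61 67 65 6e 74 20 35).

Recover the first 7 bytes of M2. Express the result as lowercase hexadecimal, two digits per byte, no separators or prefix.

a9da0f6515b755

First, E_a ⊕ E_b = (M1 ⊕ K) ⊕ (M2 ⊕ K) = M1 ⊕ M2, so the key drops out. Then M2 = (M1 ⊕ M2) ⊕ M1 over the first 7 bytes.
byte 0: (ad xor 65) xor 61 = c8 xor 61 = a9
byte 1: (e8 xor 55) xor 67 = bd xor 67 = da
byte 2: (ab xor c1) xor 65 = 6a xor 65 = 0f
byte 3: (a5 xor ae) xor 6e = 0b xor 6e = 65
byte 4: (a4 xor c5) xor 74 = 61 xor 74 = 15
byte 5: (6a xor fd) xor 20 = 97 xor 20 = b7
byte 6: (d0 xor b0) xor 35 = 60 xor 35 = 55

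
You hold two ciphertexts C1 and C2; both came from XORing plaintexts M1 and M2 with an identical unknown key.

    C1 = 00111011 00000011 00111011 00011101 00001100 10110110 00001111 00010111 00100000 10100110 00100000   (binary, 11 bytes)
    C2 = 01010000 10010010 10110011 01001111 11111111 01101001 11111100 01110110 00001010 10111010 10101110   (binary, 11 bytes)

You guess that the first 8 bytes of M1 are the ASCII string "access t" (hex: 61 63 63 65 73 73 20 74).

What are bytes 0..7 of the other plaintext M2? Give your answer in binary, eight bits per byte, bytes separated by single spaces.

First, C1 ⊕ C2 = (M1 ⊕ K) ⊕ (M2 ⊕ K) = M1 ⊕ M2, so the key drops out. Then M2 = (M1 ⊕ M2) ⊕ M1 over the first 8 bytes.
byte 0: (3b ^ 50) ^ 61 = 6b ^ 61 = 0a
byte 1: (03 ^ 92) ^ 63 = 91 ^ 63 = f2
byte 2: (3b ^ b3) ^ 63 = 88 ^ 63 = eb
byte 3: (1d ^ 4f) ^ 65 = 52 ^ 65 = 37
byte 4: (0c ^ ff) ^ 73 = f3 ^ 73 = 80
byte 5: (b6 ^ 69) ^ 73 = df ^ 73 = ac
byte 6: (0f ^ fc) ^ 20 = f3 ^ 20 = d3
byte 7: (17 ^ 76) ^ 74 = 61 ^ 74 = 15

00001010 11110010 11101011 00110111 10000000 10101100 11010011 00010101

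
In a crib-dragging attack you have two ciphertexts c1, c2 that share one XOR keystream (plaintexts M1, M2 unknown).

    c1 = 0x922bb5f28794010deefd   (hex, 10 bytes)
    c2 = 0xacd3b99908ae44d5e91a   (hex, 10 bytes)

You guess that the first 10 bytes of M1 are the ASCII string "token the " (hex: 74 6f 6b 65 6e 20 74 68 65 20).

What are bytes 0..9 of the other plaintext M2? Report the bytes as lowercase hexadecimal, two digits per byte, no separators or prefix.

4a97670ee11a31b062c7

First, c1 ⊕ c2 = (M1 ⊕ K) ⊕ (M2 ⊕ K) = M1 ⊕ M2, so the key drops out. Then M2 = (M1 ⊕ M2) ⊕ M1 over the first 10 bytes.
byte 0: (92 ⊕ ac) ⊕ 74 = 3e ⊕ 74 = 4a
byte 1: (2b ⊕ d3) ⊕ 6f = f8 ⊕ 6f = 97
byte 2: (b5 ⊕ b9) ⊕ 6b = 0c ⊕ 6b = 67
byte 3: (f2 ⊕ 99) ⊕ 65 = 6b ⊕ 65 = 0e
byte 4: (87 ⊕ 08) ⊕ 6e = 8f ⊕ 6e = e1
byte 5: (94 ⊕ ae) ⊕ 20 = 3a ⊕ 20 = 1a
byte 6: (01 ⊕ 44) ⊕ 74 = 45 ⊕ 74 = 31
byte 7: (0d ⊕ d5) ⊕ 68 = d8 ⊕ 68 = b0
byte 8: (ee ⊕ e9) ⊕ 65 = 07 ⊕ 65 = 62
byte 9: (fd ⊕ 1a) ⊕ 20 = e7 ⊕ 20 = c7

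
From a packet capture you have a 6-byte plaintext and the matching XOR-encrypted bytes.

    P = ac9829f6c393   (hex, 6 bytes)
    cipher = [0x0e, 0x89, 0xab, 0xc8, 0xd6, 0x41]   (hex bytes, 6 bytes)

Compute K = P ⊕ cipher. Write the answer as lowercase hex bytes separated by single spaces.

a2 11 82 3e 15 d2

Since cipher = P ⊕ K, XORing both sides with P gives K = P ⊕ cipher.
172 XOR  14 = 162
152 XOR 137 =  17
 41 XOR 171 = 130
246 XOR 200 =  62
195 XOR 214 =  21
147 XOR  65 = 210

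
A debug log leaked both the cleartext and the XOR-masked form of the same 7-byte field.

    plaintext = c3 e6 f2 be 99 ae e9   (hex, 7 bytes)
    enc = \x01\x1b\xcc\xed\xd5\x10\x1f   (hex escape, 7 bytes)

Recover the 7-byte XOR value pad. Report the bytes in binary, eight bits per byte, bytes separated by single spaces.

11000010 11111101 00111110 01010011 01001100 10111110 11110110

Since enc = plaintext ⊕ pad, XORing both sides with plaintext gives pad = plaintext ⊕ enc.
byte 0: c3 xor 01 = c2
byte 1: e6 xor 1b = fd
byte 2: f2 xor cc = 3e
byte 3: be xor ed = 53
byte 4: 99 xor d5 = 4c
byte 5: ae xor 10 = be
byte 6: e9 xor 1f = f6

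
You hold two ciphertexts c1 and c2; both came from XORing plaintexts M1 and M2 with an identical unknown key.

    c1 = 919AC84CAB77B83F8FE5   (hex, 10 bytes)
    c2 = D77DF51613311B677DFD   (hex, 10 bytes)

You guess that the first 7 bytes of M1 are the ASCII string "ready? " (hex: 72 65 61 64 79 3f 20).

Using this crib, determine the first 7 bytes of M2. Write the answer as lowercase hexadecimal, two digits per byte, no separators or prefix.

34825c3ec17983

First, c1 ⊕ c2 = (M1 ⊕ K) ⊕ (M2 ⊕ K) = M1 ⊕ M2, so the key drops out. Then M2 = (M1 ⊕ M2) ⊕ M1 over the first 7 bytes.
byte 0: (91 XOR d7) XOR 72 = 46 XOR 72 = 34
byte 1: (9a XOR 7d) XOR 65 = e7 XOR 65 = 82
byte 2: (c8 XOR f5) XOR 61 = 3d XOR 61 = 5c
byte 3: (4c XOR 16) XOR 64 = 5a XOR 64 = 3e
byte 4: (ab XOR 13) XOR 79 = b8 XOR 79 = c1
byte 5: (77 XOR 31) XOR 3f = 46 XOR 3f = 79
byte 6: (b8 XOR 1b) XOR 20 = a3 XOR 20 = 83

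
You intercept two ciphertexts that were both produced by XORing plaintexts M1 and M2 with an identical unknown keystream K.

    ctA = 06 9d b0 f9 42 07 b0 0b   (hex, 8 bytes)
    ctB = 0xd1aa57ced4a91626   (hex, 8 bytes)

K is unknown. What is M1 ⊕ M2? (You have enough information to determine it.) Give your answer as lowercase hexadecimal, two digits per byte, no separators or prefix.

ctA ⊕ ctB = (M1 ⊕ K) ⊕ (M2 ⊕ K) = M1 ⊕ M2 — the shared key cancels under XOR.
06 xor d1 = d7
9d xor aa = 37
b0 xor 57 = e7
f9 xor ce = 37
42 xor d4 = 96
07 xor a9 = ae
b0 xor 16 = a6
0b xor 26 = 2d

d737e73796aea62d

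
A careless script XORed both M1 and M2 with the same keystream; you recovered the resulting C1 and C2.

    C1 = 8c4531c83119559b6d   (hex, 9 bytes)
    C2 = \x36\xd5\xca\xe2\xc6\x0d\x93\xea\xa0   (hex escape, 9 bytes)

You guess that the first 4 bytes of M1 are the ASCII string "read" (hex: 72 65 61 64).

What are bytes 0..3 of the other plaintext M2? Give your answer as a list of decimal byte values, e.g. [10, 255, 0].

First, C1 ⊕ C2 = (M1 ⊕ K) ⊕ (M2 ⊕ K) = M1 ⊕ M2, so the key drops out. Then M2 = (M1 ⊕ M2) ⊕ M1 over the first 4 bytes.
byte 0: (8c ⊕ 36) ⊕ 72 = ba ⊕ 72 = c8
byte 1: (45 ⊕ d5) ⊕ 65 = 90 ⊕ 65 = f5
byte 2: (31 ⊕ ca) ⊕ 61 = fb ⊕ 61 = 9a
byte 3: (c8 ⊕ e2) ⊕ 64 = 2a ⊕ 64 = 4e

[200, 245, 154, 78]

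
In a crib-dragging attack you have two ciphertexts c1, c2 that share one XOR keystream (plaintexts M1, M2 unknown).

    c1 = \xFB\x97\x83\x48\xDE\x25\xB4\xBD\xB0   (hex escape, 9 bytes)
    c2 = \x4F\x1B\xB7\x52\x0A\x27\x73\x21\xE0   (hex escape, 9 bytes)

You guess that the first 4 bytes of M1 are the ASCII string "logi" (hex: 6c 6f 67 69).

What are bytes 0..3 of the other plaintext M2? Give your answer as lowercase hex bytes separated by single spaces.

d8 e3 53 73

First, c1 ⊕ c2 = (M1 ⊕ K) ⊕ (M2 ⊕ K) = M1 ⊕ M2, so the key drops out. Then M2 = (M1 ⊕ M2) ⊕ M1 over the first 4 bytes.
byte 0: (fb ⊕ 4f) ⊕ 6c = b4 ⊕ 6c = d8
byte 1: (97 ⊕ 1b) ⊕ 6f = 8c ⊕ 6f = e3
byte 2: (83 ⊕ b7) ⊕ 67 = 34 ⊕ 67 = 53
byte 3: (48 ⊕ 52) ⊕ 69 = 1a ⊕ 69 = 73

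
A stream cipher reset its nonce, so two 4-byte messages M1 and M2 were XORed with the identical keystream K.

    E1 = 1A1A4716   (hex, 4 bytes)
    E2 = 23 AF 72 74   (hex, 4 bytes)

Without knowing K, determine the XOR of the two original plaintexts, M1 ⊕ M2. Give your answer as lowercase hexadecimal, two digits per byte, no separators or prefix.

E1 ⊕ E2 = (M1 ⊕ K) ⊕ (M2 ⊕ K) = M1 ⊕ M2 — the shared key cancels under XOR.
1a xor 23 = 39
1a xor af = b5
47 xor 72 = 35
16 xor 74 = 62

39b53562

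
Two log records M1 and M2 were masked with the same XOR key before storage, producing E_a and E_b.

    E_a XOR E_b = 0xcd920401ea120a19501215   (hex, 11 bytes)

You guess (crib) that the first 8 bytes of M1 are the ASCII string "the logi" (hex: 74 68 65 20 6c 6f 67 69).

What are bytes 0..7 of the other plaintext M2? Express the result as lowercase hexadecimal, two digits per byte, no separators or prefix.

Since E_a ⊕ E_b = M1 ⊕ M2, XORing with the guessed M1 bytes yields the corresponding M2 bytes: M2 = (E_a ⊕ E_b) ⊕ M1.
byte 0: 205 XOR 116 = 185
byte 1: 146 XOR 104 = 250
byte 2:   4 XOR 101 =  97
byte 3:   1 XOR  32 =  33
byte 4: 234 XOR 108 = 134
byte 5:  18 XOR 111 = 125
byte 6:  10 XOR 103 = 109
byte 7:  25 XOR 105 = 112

b9fa6121867d6d70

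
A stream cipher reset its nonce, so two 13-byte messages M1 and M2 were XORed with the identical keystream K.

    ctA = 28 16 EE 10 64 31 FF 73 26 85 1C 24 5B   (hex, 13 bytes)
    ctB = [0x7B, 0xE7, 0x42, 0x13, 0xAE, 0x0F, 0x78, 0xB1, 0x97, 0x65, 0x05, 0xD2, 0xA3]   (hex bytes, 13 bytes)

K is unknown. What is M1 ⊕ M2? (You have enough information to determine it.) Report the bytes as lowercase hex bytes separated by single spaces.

53 f1 ac 03 ca 3e 87 c2 b1 e0 19 f6 f8

ctA ⊕ ctB = (M1 ⊕ K) ⊕ (M2 ⊕ K) = M1 ⊕ M2 — the shared key cancels under XOR.
28 XOR 7b = 53
16 XOR e7 = f1
ee XOR 42 = ac
10 XOR 13 = 03
64 XOR ae = ca
31 XOR 0f = 3e
ff XOR 78 = 87
73 XOR b1 = c2
26 XOR 97 = b1
85 XOR 65 = e0
1c XOR 05 = 19
24 XOR d2 = f6
5b XOR a3 = f8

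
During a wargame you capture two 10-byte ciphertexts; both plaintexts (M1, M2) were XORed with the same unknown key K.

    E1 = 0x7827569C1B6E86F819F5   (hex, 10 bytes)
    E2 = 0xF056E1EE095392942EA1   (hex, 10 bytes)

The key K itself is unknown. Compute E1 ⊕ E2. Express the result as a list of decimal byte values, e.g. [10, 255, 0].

[136, 113, 183, 114, 18, 61, 20, 108, 55, 84]

E1 ⊕ E2 = (M1 ⊕ K) ⊕ (M2 ⊕ K) = M1 ⊕ M2 — the shared key cancels under XOR.
78 xor f0 = 88
27 xor 56 = 71
56 xor e1 = b7
9c xor ee = 72
1b xor 09 = 12
6e xor 53 = 3d
86 xor 92 = 14
f8 xor 94 = 6c
19 xor 2e = 37
f5 xor a1 = 54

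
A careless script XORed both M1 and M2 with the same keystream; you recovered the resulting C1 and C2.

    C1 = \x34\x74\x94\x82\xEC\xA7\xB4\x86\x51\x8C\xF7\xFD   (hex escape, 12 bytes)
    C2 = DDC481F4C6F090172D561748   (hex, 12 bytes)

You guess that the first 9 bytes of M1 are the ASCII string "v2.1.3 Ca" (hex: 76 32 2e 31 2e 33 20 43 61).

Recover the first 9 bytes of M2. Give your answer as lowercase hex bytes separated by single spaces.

9f 82 3b 47 04 64 04 d2 1d

First, C1 ⊕ C2 = (M1 ⊕ K) ⊕ (M2 ⊕ K) = M1 ⊕ M2, so the key drops out. Then M2 = (M1 ⊕ M2) ⊕ M1 over the first 9 bytes.
byte 0: (34 xor dd) xor 76 = e9 xor 76 = 9f
byte 1: (74 xor c4) xor 32 = b0 xor 32 = 82
byte 2: (94 xor 81) xor 2e = 15 xor 2e = 3b
byte 3: (82 xor f4) xor 31 = 76 xor 31 = 47
byte 4: (ec xor c6) xor 2e = 2a xor 2e = 04
byte 5: (a7 xor f0) xor 33 = 57 xor 33 = 64
byte 6: (b4 xor 90) xor 20 = 24 xor 20 = 04
byte 7: (86 xor 17) xor 43 = 91 xor 43 = d2
byte 8: (51 xor 2d) xor 61 = 7c xor 61 = 1d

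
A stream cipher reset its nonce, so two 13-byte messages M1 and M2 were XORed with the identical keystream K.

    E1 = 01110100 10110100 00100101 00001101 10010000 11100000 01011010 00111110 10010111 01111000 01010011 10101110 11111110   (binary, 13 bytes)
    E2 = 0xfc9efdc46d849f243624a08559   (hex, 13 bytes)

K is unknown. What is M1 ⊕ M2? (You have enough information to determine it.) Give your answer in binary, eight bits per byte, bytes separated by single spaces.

E1 ⊕ E2 = (M1 ⊕ K) ⊕ (M2 ⊕ K) = M1 ⊕ M2 — the shared key cancels under XOR.
116 ^ 252 = 136
180 ^ 158 =  42
 37 ^ 253 = 216
 13 ^ 196 = 201
144 ^ 109 = 253
224 ^ 132 = 100
 90 ^ 159 = 197
 62 ^  36 =  26
151 ^  54 = 161
120 ^  36 =  92
 83 ^ 160 = 243
174 ^ 133 =  43
254 ^  89 = 167

10001000 00101010 11011000 11001001 11111101 01100100 11000101 00011010 10100001 01011100 11110011 00101011 10100111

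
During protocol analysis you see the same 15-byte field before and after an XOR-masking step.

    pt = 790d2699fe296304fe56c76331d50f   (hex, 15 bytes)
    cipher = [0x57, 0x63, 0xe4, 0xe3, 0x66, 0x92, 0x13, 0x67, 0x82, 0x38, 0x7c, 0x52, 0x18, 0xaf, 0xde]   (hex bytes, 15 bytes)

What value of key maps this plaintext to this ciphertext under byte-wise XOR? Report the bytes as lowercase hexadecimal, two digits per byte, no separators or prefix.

Since cipher = pt ⊕ key, XORing both sides with pt gives key = pt ⊕ cipher.
01111001 ⊕ 01010111 = 00101110
00001101 ⊕ 01100011 = 01101110
00100110 ⊕ 11100100 = 11000010
10011001 ⊕ 11100011 = 01111010
11111110 ⊕ 01100110 = 10011000
00101001 ⊕ 10010010 = 10111011
01100011 ⊕ 00010011 = 01110000
00000100 ⊕ 01100111 = 01100011
11111110 ⊕ 10000010 = 01111100
01010110 ⊕ 00111000 = 01101110
11000111 ⊕ 01111100 = 10111011
01100011 ⊕ 01010010 = 00110001
00110001 ⊕ 00011000 = 00101001
11010101 ⊕ 10101111 = 01111010
00001111 ⊕ 11011110 = 11010001

2e6ec27a98bb70637c6ebb31297ad1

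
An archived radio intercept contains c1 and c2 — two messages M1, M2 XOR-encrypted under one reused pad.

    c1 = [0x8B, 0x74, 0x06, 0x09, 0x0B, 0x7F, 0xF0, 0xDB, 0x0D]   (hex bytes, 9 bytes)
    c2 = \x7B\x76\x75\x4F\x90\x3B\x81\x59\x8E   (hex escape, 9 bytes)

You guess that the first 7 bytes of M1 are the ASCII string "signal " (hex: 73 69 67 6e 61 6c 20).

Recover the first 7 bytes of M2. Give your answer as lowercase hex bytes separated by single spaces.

83 6b 14 28 fa 28 51

First, c1 ⊕ c2 = (M1 ⊕ K) ⊕ (M2 ⊕ K) = M1 ⊕ M2, so the key drops out. Then M2 = (M1 ⊕ M2) ⊕ M1 over the first 7 bytes.
byte 0: (8b ⊕ 7b) ⊕ 73 = f0 ⊕ 73 = 83
byte 1: (74 ⊕ 76) ⊕ 69 = 02 ⊕ 69 = 6b
byte 2: (06 ⊕ 75) ⊕ 67 = 73 ⊕ 67 = 14
byte 3: (09 ⊕ 4f) ⊕ 6e = 46 ⊕ 6e = 28
byte 4: (0b ⊕ 90) ⊕ 61 = 9b ⊕ 61 = fa
byte 5: (7f ⊕ 3b) ⊕ 6c = 44 ⊕ 6c = 28
byte 6: (f0 ⊕ 81) ⊕ 20 = 71 ⊕ 20 = 51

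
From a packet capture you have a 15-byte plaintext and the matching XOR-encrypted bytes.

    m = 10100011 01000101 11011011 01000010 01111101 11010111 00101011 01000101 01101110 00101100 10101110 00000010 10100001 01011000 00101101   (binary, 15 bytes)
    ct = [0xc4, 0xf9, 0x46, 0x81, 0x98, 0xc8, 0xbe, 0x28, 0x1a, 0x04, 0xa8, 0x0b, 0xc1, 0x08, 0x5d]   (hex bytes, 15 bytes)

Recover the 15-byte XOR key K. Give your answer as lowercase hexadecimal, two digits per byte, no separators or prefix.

Since ct = m ⊕ K, XORing both sides with m gives K = m ⊕ ct.
163 xor 196 = 103
 69 xor 249 = 188
219 xor  70 = 157
 66 xor 129 = 195
125 xor 152 = 229
215 xor 200 =  31
 43 xor 190 = 149
 69 xor  40 = 109
110 xor  26 = 116
 44 xor   4 =  40
174 xor 168 =   6
  2 xor  11 =   9
161 xor 193 =  96
 88 xor   8 =  80
 45 xor  93 = 112

67bc9dc3e51f956d74280609605070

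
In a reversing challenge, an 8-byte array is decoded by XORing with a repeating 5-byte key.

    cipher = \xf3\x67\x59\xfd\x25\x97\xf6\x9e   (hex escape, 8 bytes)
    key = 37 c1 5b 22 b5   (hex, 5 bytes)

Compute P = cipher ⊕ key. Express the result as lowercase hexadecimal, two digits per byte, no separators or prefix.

c4a602df90a037c5

The 5-byte key repeats, so the effective keystream is 37 c1 5b 22 b5 37 c1 5b.
byte 0: f3 ^ 37 = c4
byte 1: 67 ^ c1 = a6
byte 2: 59 ^ 5b = 02
byte 3: fd ^ 22 = df
byte 4: 25 ^ b5 = 90
byte 5: 97 ^ 37 = a0
byte 6: f6 ^ c1 = 37
byte 7: 9e ^ 5b = c5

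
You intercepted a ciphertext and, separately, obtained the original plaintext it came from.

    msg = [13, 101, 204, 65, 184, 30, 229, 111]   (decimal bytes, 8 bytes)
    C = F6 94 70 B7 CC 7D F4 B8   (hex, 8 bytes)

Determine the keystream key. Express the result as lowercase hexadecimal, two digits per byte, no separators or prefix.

Since C = msg ⊕ key, XORing both sides with msg gives key = msg ⊕ C.
0d xor f6 = fb
65 xor 94 = f1
cc xor 70 = bc
41 xor b7 = f6
b8 xor cc = 74
1e xor 7d = 63
e5 xor f4 = 11
6f xor b8 = d7

fbf1bcf6746311d7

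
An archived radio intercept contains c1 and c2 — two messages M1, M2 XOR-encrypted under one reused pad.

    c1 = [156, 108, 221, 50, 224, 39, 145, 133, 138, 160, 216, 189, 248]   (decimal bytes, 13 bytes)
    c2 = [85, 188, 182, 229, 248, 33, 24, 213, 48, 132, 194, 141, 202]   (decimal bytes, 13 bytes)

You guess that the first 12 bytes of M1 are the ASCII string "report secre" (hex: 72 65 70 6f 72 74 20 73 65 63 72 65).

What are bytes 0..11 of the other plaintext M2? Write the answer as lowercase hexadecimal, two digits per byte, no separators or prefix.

bbb51bb86a72a923df476855

First, c1 ⊕ c2 = (M1 ⊕ K) ⊕ (M2 ⊕ K) = M1 ⊕ M2, so the key drops out. Then M2 = (M1 ⊕ M2) ⊕ M1 over the first 12 bytes.
byte 0: (9c ^ 55) ^ 72 = c9 ^ 72 = bb
byte 1: (6c ^ bc) ^ 65 = d0 ^ 65 = b5
byte 2: (dd ^ b6) ^ 70 = 6b ^ 70 = 1b
byte 3: (32 ^ e5) ^ 6f = d7 ^ 6f = b8
byte 4: (e0 ^ f8) ^ 72 = 18 ^ 72 = 6a
byte 5: (27 ^ 21) ^ 74 = 06 ^ 74 = 72
byte 6: (91 ^ 18) ^ 20 = 89 ^ 20 = a9
byte 7: (85 ^ d5) ^ 73 = 50 ^ 73 = 23
byte 8: (8a ^ 30) ^ 65 = ba ^ 65 = df
byte 9: (a0 ^ 84) ^ 63 = 24 ^ 63 = 47
byte 10: (d8 ^ c2) ^ 72 = 1a ^ 72 = 68
byte 11: (bd ^ 8d) ^ 65 = 30 ^ 65 = 55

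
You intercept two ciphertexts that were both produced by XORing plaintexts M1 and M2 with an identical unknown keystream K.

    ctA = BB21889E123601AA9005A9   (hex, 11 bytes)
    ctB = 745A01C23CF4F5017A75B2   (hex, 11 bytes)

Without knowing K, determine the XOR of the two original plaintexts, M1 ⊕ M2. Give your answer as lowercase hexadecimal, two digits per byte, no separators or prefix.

cf7b895c2ec2f4abea701b

ctA ⊕ ctB = (M1 ⊕ K) ⊕ (M2 ⊕ K) = M1 ⊕ M2 — the shared key cancels under XOR.
byte 0: 187 ⊕ 116 = 207
byte 1:  33 ⊕  90 = 123
byte 2: 136 ⊕   1 = 137
byte 3: 158 ⊕ 194 =  92
byte 4:  18 ⊕  60 =  46
byte 5:  54 ⊕ 244 = 194
byte 6:   1 ⊕ 245 = 244
byte 7: 170 ⊕   1 = 171
byte 8: 144 ⊕ 122 = 234
byte 9:   5 ⊕ 117 = 112
byte 10: 169 ⊕ 178 =  27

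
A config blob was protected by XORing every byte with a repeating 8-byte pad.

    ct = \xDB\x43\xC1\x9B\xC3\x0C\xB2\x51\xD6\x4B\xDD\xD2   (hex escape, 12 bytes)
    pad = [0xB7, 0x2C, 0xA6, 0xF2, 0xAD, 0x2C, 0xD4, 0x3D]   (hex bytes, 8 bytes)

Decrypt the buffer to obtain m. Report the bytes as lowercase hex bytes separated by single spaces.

The 8-byte key repeats, so the effective keystream is b7 2c a6 f2 ad 2c d4 3d b7 2c a6 f2.
byte 0: db XOR b7 = 6c
byte 1: 43 XOR 2c = 6f
byte 2: c1 XOR a6 = 67
byte 3: 9b XOR f2 = 69
byte 4: c3 XOR ad = 6e
byte 5: 0c XOR 2c = 20
byte 6: b2 XOR d4 = 66
byte 7: 51 XOR 3d = 6c
byte 8: d6 XOR b7 = 61
byte 9: 4b XOR 2c = 67
byte 10: dd XOR a6 = 7b
byte 11: d2 XOR f2 = 20

6c 6f 67 69 6e 20 66 6c 61 67 7b 20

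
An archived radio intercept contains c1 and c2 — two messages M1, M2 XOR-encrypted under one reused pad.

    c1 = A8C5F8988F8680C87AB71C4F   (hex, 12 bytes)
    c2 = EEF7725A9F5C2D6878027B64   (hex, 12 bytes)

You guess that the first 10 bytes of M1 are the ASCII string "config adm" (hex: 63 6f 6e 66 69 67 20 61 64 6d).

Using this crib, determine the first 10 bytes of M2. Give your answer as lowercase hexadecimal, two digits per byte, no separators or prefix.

255de4a479bd8dc166d8

First, c1 ⊕ c2 = (M1 ⊕ K) ⊕ (M2 ⊕ K) = M1 ⊕ M2, so the key drops out. Then M2 = (M1 ⊕ M2) ⊕ M1 over the first 10 bytes.
byte 0: (a8 ⊕ ee) ⊕ 63 = 46 ⊕ 63 = 25
byte 1: (c5 ⊕ f7) ⊕ 6f = 32 ⊕ 6f = 5d
byte 2: (f8 ⊕ 72) ⊕ 6e = 8a ⊕ 6e = e4
byte 3: (98 ⊕ 5a) ⊕ 66 = c2 ⊕ 66 = a4
byte 4: (8f ⊕ 9f) ⊕ 69 = 10 ⊕ 69 = 79
byte 5: (86 ⊕ 5c) ⊕ 67 = da ⊕ 67 = bd
byte 6: (80 ⊕ 2d) ⊕ 20 = ad ⊕ 20 = 8d
byte 7: (c8 ⊕ 68) ⊕ 61 = a0 ⊕ 61 = c1
byte 8: (7a ⊕ 78) ⊕ 64 = 02 ⊕ 64 = 66
byte 9: (b7 ⊕ 02) ⊕ 6d = b5 ⊕ 6d = d8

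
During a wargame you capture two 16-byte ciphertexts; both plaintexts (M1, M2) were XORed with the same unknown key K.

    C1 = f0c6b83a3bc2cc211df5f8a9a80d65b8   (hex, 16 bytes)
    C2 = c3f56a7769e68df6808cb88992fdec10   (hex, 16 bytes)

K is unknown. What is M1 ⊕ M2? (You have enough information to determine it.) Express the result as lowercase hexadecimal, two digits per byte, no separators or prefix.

C1 ⊕ C2 = (M1 ⊕ K) ⊕ (M2 ⊕ K) = M1 ⊕ M2 — the shared key cancels under XOR.
f0 ⊕ c3 = 33
c6 ⊕ f5 = 33
b8 ⊕ 6a = d2
3a ⊕ 77 = 4d
3b ⊕ 69 = 52
c2 ⊕ e6 = 24
cc ⊕ 8d = 41
21 ⊕ f6 = d7
1d ⊕ 80 = 9d
f5 ⊕ 8c = 79
f8 ⊕ b8 = 40
a9 ⊕ 89 = 20
a8 ⊕ 92 = 3a
0d ⊕ fd = f0
65 ⊕ ec = 89
b8 ⊕ 10 = a8

3333d24d522441d79d7940203af089a8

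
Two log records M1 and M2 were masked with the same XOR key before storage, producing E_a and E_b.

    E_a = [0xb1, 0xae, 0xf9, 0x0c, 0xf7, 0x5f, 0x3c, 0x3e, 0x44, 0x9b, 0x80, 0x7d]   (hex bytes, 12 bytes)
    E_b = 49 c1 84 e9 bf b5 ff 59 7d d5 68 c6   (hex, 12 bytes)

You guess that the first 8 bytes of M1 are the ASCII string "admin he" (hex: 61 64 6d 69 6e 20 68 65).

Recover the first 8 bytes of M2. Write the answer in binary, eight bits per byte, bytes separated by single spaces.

10011001 00001011 00010000 10001100 00100110 11001010 10101011 00000010

First, E_a ⊕ E_b = (M1 ⊕ K) ⊕ (M2 ⊕ K) = M1 ⊕ M2, so the key drops out. Then M2 = (M1 ⊕ M2) ⊕ M1 over the first 8 bytes.
byte 0: (b1 XOR 49) XOR 61 = f8 XOR 61 = 99
byte 1: (ae XOR c1) XOR 64 = 6f XOR 64 = 0b
byte 2: (f9 XOR 84) XOR 6d = 7d XOR 6d = 10
byte 3: (0c XOR e9) XOR 69 = e5 XOR 69 = 8c
byte 4: (f7 XOR bf) XOR 6e = 48 XOR 6e = 26
byte 5: (5f XOR b5) XOR 20 = ea XOR 20 = ca
byte 6: (3c XOR ff) XOR 68 = c3 XOR 68 = ab
byte 7: (3e XOR 59) XOR 65 = 67 XOR 65 = 02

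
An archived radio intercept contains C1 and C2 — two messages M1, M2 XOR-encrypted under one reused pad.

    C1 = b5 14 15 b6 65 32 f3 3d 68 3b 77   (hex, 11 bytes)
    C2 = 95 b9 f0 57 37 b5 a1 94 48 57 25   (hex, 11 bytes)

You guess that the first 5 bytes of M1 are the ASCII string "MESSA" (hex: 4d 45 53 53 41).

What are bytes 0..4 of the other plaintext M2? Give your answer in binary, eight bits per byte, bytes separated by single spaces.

First, C1 ⊕ C2 = (M1 ⊕ K) ⊕ (M2 ⊕ K) = M1 ⊕ M2, so the key drops out. Then M2 = (M1 ⊕ M2) ⊕ M1 over the first 5 bytes.
byte 0: (b5 XOR 95) XOR 4d = 20 XOR 4d = 6d
byte 1: (14 XOR b9) XOR 45 = ad XOR 45 = e8
byte 2: (15 XOR f0) XOR 53 = e5 XOR 53 = b6
byte 3: (b6 XOR 57) XOR 53 = e1 XOR 53 = b2
byte 4: (65 XOR 37) XOR 41 = 52 XOR 41 = 13

01101101 11101000 10110110 10110010 00010011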